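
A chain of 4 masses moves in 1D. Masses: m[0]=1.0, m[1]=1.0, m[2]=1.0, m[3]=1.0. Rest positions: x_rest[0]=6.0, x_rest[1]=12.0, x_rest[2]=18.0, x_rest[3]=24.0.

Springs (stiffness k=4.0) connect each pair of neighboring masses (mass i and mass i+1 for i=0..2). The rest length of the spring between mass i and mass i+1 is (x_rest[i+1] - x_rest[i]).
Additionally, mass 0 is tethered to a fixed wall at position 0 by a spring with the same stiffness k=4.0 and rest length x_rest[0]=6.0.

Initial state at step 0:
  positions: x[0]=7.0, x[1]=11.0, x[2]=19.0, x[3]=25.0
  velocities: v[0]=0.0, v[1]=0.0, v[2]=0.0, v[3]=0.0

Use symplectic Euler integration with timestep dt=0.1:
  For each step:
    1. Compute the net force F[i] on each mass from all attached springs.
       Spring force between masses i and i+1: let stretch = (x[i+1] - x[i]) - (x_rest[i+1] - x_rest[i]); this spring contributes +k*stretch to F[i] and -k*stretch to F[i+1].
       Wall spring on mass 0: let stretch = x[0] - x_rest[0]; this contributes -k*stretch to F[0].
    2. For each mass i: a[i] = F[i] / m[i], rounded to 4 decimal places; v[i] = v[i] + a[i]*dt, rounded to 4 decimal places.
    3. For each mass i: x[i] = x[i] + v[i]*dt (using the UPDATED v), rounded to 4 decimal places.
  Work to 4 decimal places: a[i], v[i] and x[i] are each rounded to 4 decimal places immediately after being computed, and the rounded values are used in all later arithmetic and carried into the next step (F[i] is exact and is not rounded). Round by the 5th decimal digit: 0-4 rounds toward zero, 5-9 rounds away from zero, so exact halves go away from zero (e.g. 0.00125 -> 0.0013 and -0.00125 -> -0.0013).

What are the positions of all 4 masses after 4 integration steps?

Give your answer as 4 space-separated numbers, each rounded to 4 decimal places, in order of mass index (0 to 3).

Step 0: x=[7.0000 11.0000 19.0000 25.0000] v=[0.0000 0.0000 0.0000 0.0000]
Step 1: x=[6.8800 11.1600 18.9200 25.0000] v=[-1.2000 1.6000 -0.8000 0.0000]
Step 2: x=[6.6560 11.4592 18.7728 24.9968] v=[-2.2400 2.9920 -1.4720 -0.0320]
Step 3: x=[6.3579 11.8588 18.5820 24.9846] v=[-2.9811 3.9962 -1.9078 -0.1216]
Step 4: x=[6.0255 12.3073 18.3784 24.9563] v=[-3.3239 4.4851 -2.0360 -0.2826]

Answer: 6.0255 12.3073 18.3784 24.9563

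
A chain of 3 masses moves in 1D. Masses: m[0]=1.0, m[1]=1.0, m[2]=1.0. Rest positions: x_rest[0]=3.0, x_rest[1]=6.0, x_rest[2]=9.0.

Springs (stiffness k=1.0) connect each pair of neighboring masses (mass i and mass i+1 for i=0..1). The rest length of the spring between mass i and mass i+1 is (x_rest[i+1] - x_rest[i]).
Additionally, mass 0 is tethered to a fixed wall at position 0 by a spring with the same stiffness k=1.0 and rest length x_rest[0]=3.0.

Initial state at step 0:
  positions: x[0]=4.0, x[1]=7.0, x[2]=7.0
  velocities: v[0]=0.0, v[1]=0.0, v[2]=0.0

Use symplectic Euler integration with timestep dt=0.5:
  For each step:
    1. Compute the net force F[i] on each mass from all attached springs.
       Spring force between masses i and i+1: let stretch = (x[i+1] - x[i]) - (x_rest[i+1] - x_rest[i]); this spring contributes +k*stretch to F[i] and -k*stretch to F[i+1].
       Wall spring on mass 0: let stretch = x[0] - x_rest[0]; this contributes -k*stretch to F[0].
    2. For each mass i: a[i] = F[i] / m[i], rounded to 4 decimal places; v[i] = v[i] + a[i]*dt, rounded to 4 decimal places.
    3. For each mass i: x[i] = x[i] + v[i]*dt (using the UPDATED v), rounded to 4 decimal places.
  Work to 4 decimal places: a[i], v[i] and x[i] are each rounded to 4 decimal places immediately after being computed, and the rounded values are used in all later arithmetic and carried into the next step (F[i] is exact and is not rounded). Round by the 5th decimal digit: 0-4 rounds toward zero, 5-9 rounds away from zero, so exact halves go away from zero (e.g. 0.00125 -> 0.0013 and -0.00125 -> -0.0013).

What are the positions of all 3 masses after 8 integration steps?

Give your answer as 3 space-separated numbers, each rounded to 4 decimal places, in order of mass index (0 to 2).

Step 0: x=[4.0000 7.0000 7.0000] v=[0.0000 0.0000 0.0000]
Step 1: x=[3.7500 6.2500 7.7500] v=[-0.5000 -1.5000 1.5000]
Step 2: x=[3.1875 5.2500 8.8750] v=[-1.1250 -2.0000 2.2500]
Step 3: x=[2.3438 4.6406 9.8438] v=[-1.6875 -1.2188 1.9375]
Step 4: x=[1.4883 4.7578 10.2618] v=[-1.7110 0.2344 0.8359]
Step 5: x=[1.0781 5.4337 10.0538] v=[-0.8204 1.3517 -0.4161]
Step 6: x=[1.4873 6.1757 9.4407] v=[0.8184 1.4840 -1.2262]
Step 7: x=[2.6968 6.5619 8.7614] v=[2.4190 0.7723 -1.3587]
Step 8: x=[4.1984 6.5317 8.2822] v=[3.0032 -0.0605 -0.9585]

Answer: 4.1984 6.5317 8.2822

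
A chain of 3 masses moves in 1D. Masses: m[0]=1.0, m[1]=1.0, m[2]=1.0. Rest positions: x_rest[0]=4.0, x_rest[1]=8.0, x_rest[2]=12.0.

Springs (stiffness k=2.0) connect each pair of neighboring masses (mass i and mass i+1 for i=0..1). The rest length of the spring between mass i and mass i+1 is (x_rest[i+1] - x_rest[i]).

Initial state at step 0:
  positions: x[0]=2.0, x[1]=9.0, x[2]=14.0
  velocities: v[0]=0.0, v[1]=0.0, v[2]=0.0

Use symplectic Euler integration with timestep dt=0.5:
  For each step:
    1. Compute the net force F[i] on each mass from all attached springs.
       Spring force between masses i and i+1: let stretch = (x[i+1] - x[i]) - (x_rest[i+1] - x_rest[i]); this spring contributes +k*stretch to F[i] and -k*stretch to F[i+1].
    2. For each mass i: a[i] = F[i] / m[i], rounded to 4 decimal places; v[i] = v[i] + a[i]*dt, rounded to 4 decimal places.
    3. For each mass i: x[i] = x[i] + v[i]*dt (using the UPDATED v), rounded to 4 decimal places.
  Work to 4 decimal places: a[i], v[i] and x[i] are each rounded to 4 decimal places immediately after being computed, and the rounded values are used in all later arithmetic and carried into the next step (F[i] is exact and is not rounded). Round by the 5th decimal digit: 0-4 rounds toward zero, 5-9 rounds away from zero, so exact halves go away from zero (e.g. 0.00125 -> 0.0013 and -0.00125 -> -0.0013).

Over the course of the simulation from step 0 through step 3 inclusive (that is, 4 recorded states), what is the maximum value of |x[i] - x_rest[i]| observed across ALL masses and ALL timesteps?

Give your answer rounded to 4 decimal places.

Step 0: x=[2.0000 9.0000 14.0000] v=[0.0000 0.0000 0.0000]
Step 1: x=[3.5000 8.0000 13.5000] v=[3.0000 -2.0000 -1.0000]
Step 2: x=[5.2500 7.5000 12.2500] v=[3.5000 -1.0000 -2.5000]
Step 3: x=[6.1250 8.2500 10.6250] v=[1.7500 1.5000 -3.2500]
Max displacement = 2.1250

Answer: 2.1250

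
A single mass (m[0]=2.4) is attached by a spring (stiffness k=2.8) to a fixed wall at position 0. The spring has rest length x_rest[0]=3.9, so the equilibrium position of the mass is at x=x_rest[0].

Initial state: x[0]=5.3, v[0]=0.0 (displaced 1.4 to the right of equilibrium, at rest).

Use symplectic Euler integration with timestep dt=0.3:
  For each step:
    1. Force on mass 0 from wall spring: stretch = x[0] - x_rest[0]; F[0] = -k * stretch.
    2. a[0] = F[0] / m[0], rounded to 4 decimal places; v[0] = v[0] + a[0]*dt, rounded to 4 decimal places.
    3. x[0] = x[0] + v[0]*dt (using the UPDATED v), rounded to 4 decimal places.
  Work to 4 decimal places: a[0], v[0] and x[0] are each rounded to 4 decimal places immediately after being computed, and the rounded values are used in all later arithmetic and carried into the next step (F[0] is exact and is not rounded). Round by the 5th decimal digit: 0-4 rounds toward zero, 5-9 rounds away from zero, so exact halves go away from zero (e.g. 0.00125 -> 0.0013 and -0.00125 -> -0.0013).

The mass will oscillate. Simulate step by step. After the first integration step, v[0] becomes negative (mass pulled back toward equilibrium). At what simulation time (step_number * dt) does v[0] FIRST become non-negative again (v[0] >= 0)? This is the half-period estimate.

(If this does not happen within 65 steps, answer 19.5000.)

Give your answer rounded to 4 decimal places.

Step 0: x=[5.3000] v=[0.0000]
Step 1: x=[5.1530] v=[-0.4900]
Step 2: x=[4.8745] v=[-0.9285]
Step 3: x=[4.4936] v=[-1.2696]
Step 4: x=[4.0504] v=[-1.4774]
Step 5: x=[3.5914] v=[-1.5301]
Step 6: x=[3.1648] v=[-1.4221]
Step 7: x=[2.8154] v=[-1.1648]
Step 8: x=[2.5798] v=[-0.7852]
Step 9: x=[2.4829] v=[-0.3231]
Step 10: x=[2.5348] v=[0.1729]
First v>=0 after going negative at step 10, time=3.0000

Answer: 3.0000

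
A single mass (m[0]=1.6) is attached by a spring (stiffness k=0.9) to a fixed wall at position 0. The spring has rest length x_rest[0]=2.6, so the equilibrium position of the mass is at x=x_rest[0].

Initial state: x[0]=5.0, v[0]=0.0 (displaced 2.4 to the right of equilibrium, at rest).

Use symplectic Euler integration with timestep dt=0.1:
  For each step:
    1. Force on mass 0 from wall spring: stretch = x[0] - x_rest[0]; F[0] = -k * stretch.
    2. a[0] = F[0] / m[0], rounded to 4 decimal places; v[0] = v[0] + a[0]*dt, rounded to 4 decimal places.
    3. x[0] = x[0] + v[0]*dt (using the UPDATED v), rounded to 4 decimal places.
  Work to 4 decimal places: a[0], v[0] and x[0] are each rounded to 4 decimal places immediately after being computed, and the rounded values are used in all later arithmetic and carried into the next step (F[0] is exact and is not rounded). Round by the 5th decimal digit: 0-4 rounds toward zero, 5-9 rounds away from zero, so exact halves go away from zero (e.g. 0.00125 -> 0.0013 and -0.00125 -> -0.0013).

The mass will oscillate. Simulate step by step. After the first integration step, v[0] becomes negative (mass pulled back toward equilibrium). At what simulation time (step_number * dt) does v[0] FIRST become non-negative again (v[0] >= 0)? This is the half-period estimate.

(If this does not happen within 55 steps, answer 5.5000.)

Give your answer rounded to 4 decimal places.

Step 0: x=[5.0000] v=[0.0000]
Step 1: x=[4.9865] v=[-0.1350]
Step 2: x=[4.9596] v=[-0.2692]
Step 3: x=[4.9194] v=[-0.4019]
Step 4: x=[4.8662] v=[-0.5324]
Step 5: x=[4.8002] v=[-0.6599]
Step 6: x=[4.7218] v=[-0.7837]
Step 7: x=[4.6315] v=[-0.9031]
Step 8: x=[4.5298] v=[-1.0174]
Step 9: x=[4.4172] v=[-1.1260]
Step 10: x=[4.2944] v=[-1.2282]
Step 11: x=[4.1621] v=[-1.3235]
Step 12: x=[4.0210] v=[-1.4114]
Step 13: x=[3.8719] v=[-1.4913]
Step 14: x=[3.7156] v=[-1.5628]
Step 15: x=[3.5530] v=[-1.6256]
Step 16: x=[3.3851] v=[-1.6792]
Step 17: x=[3.2128] v=[-1.7234]
Step 18: x=[3.0370] v=[-1.7579]
Step 19: x=[2.8588] v=[-1.7825]
Step 20: x=[2.6791] v=[-1.7971]
Step 21: x=[2.4989] v=[-1.8016]
Step 22: x=[2.3193] v=[-1.7959]
Step 23: x=[2.1413] v=[-1.7801]
Step 24: x=[1.9659] v=[-1.7543]
Step 25: x=[1.7940] v=[-1.7186]
Step 26: x=[1.6267] v=[-1.6733]
Step 27: x=[1.4648] v=[-1.6186]
Step 28: x=[1.3093] v=[-1.5547]
Step 29: x=[1.1611] v=[-1.4821]
Step 30: x=[1.0210] v=[-1.4012]
Step 31: x=[0.8898] v=[-1.3124]
Step 32: x=[0.7682] v=[-1.2162]
Step 33: x=[0.6569] v=[-1.1132]
Step 34: x=[0.5565] v=[-1.0039]
Step 35: x=[0.4676] v=[-0.8890]
Step 36: x=[0.3907] v=[-0.7691]
Step 37: x=[0.3262] v=[-0.6448]
Step 38: x=[0.2745] v=[-0.5169]
Step 39: x=[0.2359] v=[-0.3861]
Step 40: x=[0.2106] v=[-0.2531]
Step 41: x=[0.1987] v=[-0.1187]
Step 42: x=[0.2003] v=[0.0164]
First v>=0 after going negative at step 42, time=4.2000

Answer: 4.2000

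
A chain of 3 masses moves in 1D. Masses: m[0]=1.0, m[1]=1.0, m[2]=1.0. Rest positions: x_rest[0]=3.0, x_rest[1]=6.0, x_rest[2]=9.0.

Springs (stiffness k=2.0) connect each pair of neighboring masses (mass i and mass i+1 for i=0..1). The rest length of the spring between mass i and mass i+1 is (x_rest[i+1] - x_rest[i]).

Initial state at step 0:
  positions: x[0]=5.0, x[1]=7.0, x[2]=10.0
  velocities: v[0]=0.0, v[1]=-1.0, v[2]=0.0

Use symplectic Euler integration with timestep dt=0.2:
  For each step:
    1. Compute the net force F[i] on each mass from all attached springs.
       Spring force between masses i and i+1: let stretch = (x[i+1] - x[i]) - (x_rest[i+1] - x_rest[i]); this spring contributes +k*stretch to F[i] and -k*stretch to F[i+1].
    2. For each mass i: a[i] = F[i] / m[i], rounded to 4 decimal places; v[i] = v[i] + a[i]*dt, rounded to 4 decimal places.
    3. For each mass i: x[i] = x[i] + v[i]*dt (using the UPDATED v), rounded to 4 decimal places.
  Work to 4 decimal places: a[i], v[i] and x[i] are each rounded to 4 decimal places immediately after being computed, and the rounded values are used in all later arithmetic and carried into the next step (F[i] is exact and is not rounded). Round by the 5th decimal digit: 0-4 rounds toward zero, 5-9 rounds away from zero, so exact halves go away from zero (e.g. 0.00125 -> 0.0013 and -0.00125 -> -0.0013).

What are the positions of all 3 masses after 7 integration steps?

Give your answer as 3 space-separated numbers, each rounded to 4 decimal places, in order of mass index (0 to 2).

Answer: 3.4101 7.2451 9.9447

Derivation:
Step 0: x=[5.0000 7.0000 10.0000] v=[0.0000 -1.0000 0.0000]
Step 1: x=[4.9200 6.8800 10.0000] v=[-0.4000 -0.6000 0.0000]
Step 2: x=[4.7568 6.8528 9.9904] v=[-0.8160 -0.1360 -0.0480]
Step 3: x=[4.5213 6.9089 9.9698] v=[-1.1776 0.2806 -0.1030]
Step 4: x=[4.2368 7.0189 9.9443] v=[-1.4226 0.5499 -0.1274]
Step 5: x=[3.9348 7.1403 9.9248] v=[-1.5098 0.6072 -0.0976]
Step 6: x=[3.6493 7.2281 9.9225] v=[-1.4276 0.4388 -0.0114]
Step 7: x=[3.4101 7.2451 9.9447] v=[-1.1961 0.0850 0.1108]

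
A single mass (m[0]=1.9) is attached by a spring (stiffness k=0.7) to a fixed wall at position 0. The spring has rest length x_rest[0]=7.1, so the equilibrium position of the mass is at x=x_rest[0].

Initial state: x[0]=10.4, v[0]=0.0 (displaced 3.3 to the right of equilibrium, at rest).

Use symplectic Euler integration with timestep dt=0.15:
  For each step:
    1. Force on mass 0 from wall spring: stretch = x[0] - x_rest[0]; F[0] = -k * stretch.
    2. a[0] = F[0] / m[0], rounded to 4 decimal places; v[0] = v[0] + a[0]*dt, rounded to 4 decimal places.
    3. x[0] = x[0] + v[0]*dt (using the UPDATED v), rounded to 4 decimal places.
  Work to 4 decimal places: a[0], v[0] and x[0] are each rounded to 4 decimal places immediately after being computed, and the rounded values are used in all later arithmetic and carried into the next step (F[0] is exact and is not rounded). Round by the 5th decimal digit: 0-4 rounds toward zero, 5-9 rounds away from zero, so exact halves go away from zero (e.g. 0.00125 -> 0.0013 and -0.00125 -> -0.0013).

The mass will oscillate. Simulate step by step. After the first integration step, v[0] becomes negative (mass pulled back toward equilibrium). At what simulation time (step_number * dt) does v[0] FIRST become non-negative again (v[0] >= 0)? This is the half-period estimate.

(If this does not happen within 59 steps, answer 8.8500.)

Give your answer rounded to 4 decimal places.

Step 0: x=[10.4000] v=[0.0000]
Step 1: x=[10.3726] v=[-0.1824]
Step 2: x=[10.3181] v=[-0.3633]
Step 3: x=[10.2369] v=[-0.5411]
Step 4: x=[10.1297] v=[-0.7145]
Step 5: x=[9.9974] v=[-0.8819]
Step 6: x=[9.8411] v=[-1.0420]
Step 7: x=[9.6621] v=[-1.1935]
Step 8: x=[9.4618] v=[-1.3351]
Step 9: x=[9.2420] v=[-1.4656]
Step 10: x=[9.0044] v=[-1.5840]
Step 11: x=[8.7510] v=[-1.6892]
Step 12: x=[8.4839] v=[-1.7804]
Step 13: x=[8.2054] v=[-1.8569]
Step 14: x=[7.9177] v=[-1.9180]
Step 15: x=[7.6232] v=[-1.9632]
Step 16: x=[7.3244] v=[-1.9921]
Step 17: x=[7.0237] v=[-2.0045]
Step 18: x=[6.7237] v=[-2.0003]
Step 19: x=[6.4268] v=[-1.9795]
Step 20: x=[6.1355] v=[-1.9423]
Step 21: x=[5.8522] v=[-1.8890]
Step 22: x=[5.5792] v=[-1.8200]
Step 23: x=[5.3188] v=[-1.7360]
Step 24: x=[5.0732] v=[-1.6376]
Step 25: x=[4.8444] v=[-1.5256]
Step 26: x=[4.6343] v=[-1.4010]
Step 27: x=[4.4446] v=[-1.2647]
Step 28: x=[4.2769] v=[-1.1180]
Step 29: x=[4.1326] v=[-0.9620]
Step 30: x=[4.0129] v=[-0.7980]
Step 31: x=[3.9188] v=[-0.6274]
Step 32: x=[3.8511] v=[-0.4516]
Step 33: x=[3.8103] v=[-0.2721]
Step 34: x=[3.7968] v=[-0.0903]
Step 35: x=[3.8106] v=[0.0923]
First v>=0 after going negative at step 35, time=5.2500

Answer: 5.2500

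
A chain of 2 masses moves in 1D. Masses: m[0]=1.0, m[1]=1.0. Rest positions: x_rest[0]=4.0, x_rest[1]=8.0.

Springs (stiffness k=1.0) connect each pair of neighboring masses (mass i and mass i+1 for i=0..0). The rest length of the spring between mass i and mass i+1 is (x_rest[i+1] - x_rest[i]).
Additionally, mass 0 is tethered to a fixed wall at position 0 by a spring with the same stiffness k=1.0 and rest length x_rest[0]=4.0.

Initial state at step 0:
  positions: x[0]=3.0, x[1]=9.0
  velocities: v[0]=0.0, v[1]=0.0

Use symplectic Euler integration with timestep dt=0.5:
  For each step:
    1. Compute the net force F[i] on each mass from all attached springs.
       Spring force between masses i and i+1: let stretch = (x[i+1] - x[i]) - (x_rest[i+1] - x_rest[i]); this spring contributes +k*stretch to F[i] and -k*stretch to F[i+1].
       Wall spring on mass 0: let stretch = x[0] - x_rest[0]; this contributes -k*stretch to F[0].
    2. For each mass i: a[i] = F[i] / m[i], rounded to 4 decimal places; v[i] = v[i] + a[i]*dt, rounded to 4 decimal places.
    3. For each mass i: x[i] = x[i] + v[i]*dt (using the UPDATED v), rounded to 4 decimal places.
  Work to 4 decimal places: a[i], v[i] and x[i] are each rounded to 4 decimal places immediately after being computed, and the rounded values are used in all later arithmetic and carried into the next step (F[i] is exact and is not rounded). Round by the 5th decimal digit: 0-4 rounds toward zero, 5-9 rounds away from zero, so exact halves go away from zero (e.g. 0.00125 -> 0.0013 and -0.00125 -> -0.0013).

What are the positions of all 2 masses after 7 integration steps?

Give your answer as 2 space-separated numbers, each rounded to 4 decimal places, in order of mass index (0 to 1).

Step 0: x=[3.0000 9.0000] v=[0.0000 0.0000]
Step 1: x=[3.7500 8.5000] v=[1.5000 -1.0000]
Step 2: x=[4.7500 7.8125] v=[2.0000 -1.3750]
Step 3: x=[5.3282 7.3594] v=[1.1563 -0.9063]
Step 4: x=[5.0821 7.3985] v=[-0.4922 0.0781]
Step 5: x=[4.1446 7.8585] v=[-1.8751 0.9199]
Step 6: x=[3.0994 8.3900] v=[-2.0905 1.0630]
Step 7: x=[2.6020 8.5989] v=[-0.9949 0.4177]

Answer: 2.6020 8.5989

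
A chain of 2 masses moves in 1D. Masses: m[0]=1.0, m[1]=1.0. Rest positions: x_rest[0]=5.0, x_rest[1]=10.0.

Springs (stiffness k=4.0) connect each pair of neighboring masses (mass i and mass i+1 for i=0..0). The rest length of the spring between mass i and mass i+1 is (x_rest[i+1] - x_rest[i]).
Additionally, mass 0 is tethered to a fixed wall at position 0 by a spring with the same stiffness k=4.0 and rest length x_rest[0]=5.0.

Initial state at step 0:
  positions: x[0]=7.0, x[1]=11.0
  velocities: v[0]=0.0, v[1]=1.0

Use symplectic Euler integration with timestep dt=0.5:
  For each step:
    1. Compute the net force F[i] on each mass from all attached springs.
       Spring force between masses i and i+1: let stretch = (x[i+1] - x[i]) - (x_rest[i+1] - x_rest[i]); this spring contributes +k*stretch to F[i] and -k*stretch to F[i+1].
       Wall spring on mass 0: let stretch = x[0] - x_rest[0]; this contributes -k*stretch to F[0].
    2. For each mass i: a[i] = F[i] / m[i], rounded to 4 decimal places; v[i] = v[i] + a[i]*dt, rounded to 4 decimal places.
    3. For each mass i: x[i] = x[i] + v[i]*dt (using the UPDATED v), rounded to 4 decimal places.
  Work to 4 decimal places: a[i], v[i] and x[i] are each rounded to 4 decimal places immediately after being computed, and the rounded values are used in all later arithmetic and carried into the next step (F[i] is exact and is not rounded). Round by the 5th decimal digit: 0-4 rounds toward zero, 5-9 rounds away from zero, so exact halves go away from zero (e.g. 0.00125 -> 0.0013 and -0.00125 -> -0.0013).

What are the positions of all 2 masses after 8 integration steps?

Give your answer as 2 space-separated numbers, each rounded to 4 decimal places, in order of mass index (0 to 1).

Answer: 3.5000 11.5000

Derivation:
Step 0: x=[7.0000 11.0000] v=[0.0000 1.0000]
Step 1: x=[4.0000 12.5000] v=[-6.0000 3.0000]
Step 2: x=[5.5000 10.5000] v=[3.0000 -4.0000]
Step 3: x=[6.5000 8.5000] v=[2.0000 -4.0000]
Step 4: x=[3.0000 9.5000] v=[-7.0000 2.0000]
Step 5: x=[3.0000 9.0000] v=[0.0000 -1.0000]
Step 6: x=[6.0000 7.5000] v=[6.0000 -3.0000]
Step 7: x=[4.5000 9.5000] v=[-3.0000 4.0000]
Step 8: x=[3.5000 11.5000] v=[-2.0000 4.0000]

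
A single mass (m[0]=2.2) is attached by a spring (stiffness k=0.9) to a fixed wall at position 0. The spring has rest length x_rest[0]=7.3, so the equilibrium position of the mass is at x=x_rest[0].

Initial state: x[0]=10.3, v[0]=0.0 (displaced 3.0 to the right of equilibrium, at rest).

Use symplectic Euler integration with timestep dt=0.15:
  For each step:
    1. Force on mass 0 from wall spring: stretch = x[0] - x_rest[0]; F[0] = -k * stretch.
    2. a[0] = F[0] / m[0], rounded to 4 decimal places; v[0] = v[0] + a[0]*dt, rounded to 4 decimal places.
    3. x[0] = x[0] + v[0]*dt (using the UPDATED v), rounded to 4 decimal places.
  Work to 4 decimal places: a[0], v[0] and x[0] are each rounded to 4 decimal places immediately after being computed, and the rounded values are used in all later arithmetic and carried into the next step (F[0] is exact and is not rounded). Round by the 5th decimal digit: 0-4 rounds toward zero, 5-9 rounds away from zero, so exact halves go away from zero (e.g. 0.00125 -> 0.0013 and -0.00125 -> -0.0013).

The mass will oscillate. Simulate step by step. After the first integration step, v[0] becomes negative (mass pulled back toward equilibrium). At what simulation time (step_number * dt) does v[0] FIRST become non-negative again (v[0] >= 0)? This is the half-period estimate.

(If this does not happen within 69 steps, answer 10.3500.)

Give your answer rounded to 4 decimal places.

Answer: 4.9500

Derivation:
Step 0: x=[10.3000] v=[0.0000]
Step 1: x=[10.2724] v=[-0.1841]
Step 2: x=[10.2174] v=[-0.3665]
Step 3: x=[10.1356] v=[-0.5455]
Step 4: x=[10.0277] v=[-0.7195]
Step 5: x=[9.8947] v=[-0.8869]
Step 6: x=[9.7378] v=[-1.0461]
Step 7: x=[9.5584] v=[-1.1957]
Step 8: x=[9.3583] v=[-1.3343]
Step 9: x=[9.1392] v=[-1.4606]
Step 10: x=[8.9032] v=[-1.5735]
Step 11: x=[8.6524] v=[-1.6719]
Step 12: x=[8.3892] v=[-1.7549]
Step 13: x=[8.1159] v=[-1.8217]
Step 14: x=[7.8351] v=[-1.8718]
Step 15: x=[7.5494] v=[-1.9046]
Step 16: x=[7.2614] v=[-1.9199]
Step 17: x=[6.9738] v=[-1.9175]
Step 18: x=[6.6892] v=[-1.8975]
Step 19: x=[6.4102] v=[-1.8600]
Step 20: x=[6.1394] v=[-1.8054]
Step 21: x=[5.8793] v=[-1.7342]
Step 22: x=[5.6323] v=[-1.6470]
Step 23: x=[5.4006] v=[-1.5447]
Step 24: x=[5.1864] v=[-1.4282]
Step 25: x=[4.9916] v=[-1.2985]
Step 26: x=[4.8181] v=[-1.1569]
Step 27: x=[4.6674] v=[-1.0046]
Step 28: x=[4.5409] v=[-0.8431]
Step 29: x=[4.4398] v=[-0.6738]
Step 30: x=[4.3651] v=[-0.4983]
Step 31: x=[4.3174] v=[-0.3182]
Step 32: x=[4.2971] v=[-0.1352]
Step 33: x=[4.3045] v=[0.0491]
First v>=0 after going negative at step 33, time=4.9500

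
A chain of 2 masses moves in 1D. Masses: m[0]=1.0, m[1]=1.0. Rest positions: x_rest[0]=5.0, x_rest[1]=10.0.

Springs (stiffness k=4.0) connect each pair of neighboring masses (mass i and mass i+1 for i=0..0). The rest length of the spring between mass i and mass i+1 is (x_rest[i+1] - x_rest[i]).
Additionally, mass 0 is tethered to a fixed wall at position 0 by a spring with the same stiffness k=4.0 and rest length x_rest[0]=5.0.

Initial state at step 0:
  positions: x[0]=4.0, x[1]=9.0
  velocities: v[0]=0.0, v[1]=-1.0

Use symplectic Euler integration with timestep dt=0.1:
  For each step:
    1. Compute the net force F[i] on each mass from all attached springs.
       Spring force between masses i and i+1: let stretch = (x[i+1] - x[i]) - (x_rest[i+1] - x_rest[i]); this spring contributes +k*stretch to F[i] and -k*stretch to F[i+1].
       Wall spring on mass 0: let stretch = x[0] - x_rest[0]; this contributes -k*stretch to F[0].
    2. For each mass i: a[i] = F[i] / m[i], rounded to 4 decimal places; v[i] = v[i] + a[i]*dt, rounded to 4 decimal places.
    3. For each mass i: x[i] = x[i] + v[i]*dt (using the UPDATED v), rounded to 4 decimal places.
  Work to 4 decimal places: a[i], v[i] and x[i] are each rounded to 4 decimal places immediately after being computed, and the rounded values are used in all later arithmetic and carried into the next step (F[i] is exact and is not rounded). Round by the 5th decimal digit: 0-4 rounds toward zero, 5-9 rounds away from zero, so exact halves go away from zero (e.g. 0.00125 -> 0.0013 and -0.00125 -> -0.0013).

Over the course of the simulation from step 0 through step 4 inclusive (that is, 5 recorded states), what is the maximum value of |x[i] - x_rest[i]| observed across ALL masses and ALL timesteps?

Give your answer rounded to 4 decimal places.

Step 0: x=[4.0000 9.0000] v=[0.0000 -1.0000]
Step 1: x=[4.0400 8.9000] v=[0.4000 -1.0000]
Step 2: x=[4.1128 8.8056] v=[0.7280 -0.9440]
Step 3: x=[4.2088 8.7235] v=[0.9600 -0.8211]
Step 4: x=[4.3170 8.6608] v=[1.0824 -0.6270]
Max displacement = 1.3392

Answer: 1.3392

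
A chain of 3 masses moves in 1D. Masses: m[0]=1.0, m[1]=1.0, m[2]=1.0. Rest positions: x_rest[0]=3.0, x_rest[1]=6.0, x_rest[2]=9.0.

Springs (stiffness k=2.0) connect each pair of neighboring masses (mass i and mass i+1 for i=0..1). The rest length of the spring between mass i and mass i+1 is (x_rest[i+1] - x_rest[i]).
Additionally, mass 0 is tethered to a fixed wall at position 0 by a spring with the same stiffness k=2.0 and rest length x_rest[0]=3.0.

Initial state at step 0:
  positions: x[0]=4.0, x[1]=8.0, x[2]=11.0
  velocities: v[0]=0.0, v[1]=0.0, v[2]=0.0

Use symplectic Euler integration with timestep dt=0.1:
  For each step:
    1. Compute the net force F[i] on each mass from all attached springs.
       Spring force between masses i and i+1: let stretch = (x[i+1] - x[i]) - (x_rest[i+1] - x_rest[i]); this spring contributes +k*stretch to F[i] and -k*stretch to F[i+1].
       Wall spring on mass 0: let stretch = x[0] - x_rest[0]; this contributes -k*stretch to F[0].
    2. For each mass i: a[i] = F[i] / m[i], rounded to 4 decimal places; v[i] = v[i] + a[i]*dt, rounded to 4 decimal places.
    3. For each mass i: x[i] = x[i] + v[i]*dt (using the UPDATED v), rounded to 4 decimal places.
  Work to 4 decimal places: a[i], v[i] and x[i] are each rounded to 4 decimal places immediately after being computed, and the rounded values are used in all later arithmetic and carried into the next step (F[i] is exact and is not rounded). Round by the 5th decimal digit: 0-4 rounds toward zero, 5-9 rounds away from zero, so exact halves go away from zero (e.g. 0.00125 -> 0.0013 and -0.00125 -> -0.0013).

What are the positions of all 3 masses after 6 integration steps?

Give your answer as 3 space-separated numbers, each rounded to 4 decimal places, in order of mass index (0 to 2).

Step 0: x=[4.0000 8.0000 11.0000] v=[0.0000 0.0000 0.0000]
Step 1: x=[4.0000 7.9800 11.0000] v=[0.0000 -0.2000 0.0000]
Step 2: x=[3.9996 7.9408 10.9996] v=[-0.0040 -0.3920 -0.0040]
Step 3: x=[3.9980 7.8840 10.9980] v=[-0.0157 -0.5685 -0.0158]
Step 4: x=[3.9942 7.8117 10.9941] v=[-0.0381 -0.7229 -0.0386]
Step 5: x=[3.9869 7.7267 10.9866] v=[-0.0734 -0.8499 -0.0751]
Step 6: x=[3.9746 7.6321 10.9739] v=[-0.1228 -0.9459 -0.1271]

Answer: 3.9746 7.6321 10.9739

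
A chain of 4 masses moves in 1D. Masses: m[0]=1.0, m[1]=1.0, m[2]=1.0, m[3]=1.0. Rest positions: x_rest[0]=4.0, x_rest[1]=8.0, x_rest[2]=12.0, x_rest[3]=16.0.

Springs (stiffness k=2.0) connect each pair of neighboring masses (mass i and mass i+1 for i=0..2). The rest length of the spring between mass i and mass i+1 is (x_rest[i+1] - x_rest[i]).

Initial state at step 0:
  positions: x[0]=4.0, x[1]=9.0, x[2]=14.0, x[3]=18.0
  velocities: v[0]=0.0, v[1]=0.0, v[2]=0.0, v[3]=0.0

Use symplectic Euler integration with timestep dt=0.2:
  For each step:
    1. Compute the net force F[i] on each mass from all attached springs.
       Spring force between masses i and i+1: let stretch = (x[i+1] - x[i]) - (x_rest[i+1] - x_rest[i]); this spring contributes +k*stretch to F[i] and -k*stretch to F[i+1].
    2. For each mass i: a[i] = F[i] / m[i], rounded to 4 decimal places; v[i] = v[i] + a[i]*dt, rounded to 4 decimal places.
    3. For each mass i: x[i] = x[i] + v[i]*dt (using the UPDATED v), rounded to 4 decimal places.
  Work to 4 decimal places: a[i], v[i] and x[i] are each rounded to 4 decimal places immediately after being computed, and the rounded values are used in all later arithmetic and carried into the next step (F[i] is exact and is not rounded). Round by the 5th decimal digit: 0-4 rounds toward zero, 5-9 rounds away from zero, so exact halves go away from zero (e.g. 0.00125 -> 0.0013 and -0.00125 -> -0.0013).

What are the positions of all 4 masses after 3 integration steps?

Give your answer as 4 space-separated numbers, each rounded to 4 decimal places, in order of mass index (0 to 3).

Answer: 4.4485 9.0005 13.5814 17.9695

Derivation:
Step 0: x=[4.0000 9.0000 14.0000 18.0000] v=[0.0000 0.0000 0.0000 0.0000]
Step 1: x=[4.0800 9.0000 13.9200 18.0000] v=[0.4000 0.0000 -0.4000 0.0000]
Step 2: x=[4.2336 9.0000 13.7728 17.9936] v=[0.7680 0.0000 -0.7360 -0.0320]
Step 3: x=[4.4485 9.0005 13.5814 17.9695] v=[1.0746 0.0026 -0.9568 -0.1203]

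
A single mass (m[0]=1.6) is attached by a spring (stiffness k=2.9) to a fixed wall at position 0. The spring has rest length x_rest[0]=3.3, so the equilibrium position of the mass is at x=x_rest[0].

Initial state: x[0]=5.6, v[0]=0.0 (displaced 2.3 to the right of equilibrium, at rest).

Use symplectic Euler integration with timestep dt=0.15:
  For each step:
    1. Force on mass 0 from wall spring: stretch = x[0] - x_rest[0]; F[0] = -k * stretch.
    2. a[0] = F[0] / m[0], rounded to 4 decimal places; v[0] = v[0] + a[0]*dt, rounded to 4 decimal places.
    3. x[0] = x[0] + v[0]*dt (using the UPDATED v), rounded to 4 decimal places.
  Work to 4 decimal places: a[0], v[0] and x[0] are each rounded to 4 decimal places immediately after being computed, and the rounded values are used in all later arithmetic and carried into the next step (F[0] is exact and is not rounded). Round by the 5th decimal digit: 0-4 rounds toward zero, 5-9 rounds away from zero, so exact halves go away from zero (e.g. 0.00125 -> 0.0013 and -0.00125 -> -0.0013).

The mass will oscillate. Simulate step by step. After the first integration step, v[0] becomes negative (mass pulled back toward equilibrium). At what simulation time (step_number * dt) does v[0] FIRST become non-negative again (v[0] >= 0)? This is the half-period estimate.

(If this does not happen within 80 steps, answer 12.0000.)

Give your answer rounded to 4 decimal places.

Answer: 2.4000

Derivation:
Step 0: x=[5.6000] v=[0.0000]
Step 1: x=[5.5062] v=[-0.6253]
Step 2: x=[5.3224] v=[-1.2251]
Step 3: x=[5.0562] v=[-1.7749]
Step 4: x=[4.7183] v=[-2.2524]
Step 5: x=[4.3226] v=[-2.6380]
Step 6: x=[3.8852] v=[-2.9160]
Step 7: x=[3.4239] v=[-3.0751]
Step 8: x=[2.9576] v=[-3.1088]
Step 9: x=[2.5052] v=[-3.0157]
Step 10: x=[2.0853] v=[-2.7996]
Step 11: x=[1.7149] v=[-2.4694]
Step 12: x=[1.4091] v=[-2.0385]
Step 13: x=[1.1804] v=[-1.5244]
Step 14: x=[1.0382] v=[-0.9481]
Step 15: x=[0.9882] v=[-0.3332]
Step 16: x=[1.0325] v=[0.2953]
First v>=0 after going negative at step 16, time=2.4000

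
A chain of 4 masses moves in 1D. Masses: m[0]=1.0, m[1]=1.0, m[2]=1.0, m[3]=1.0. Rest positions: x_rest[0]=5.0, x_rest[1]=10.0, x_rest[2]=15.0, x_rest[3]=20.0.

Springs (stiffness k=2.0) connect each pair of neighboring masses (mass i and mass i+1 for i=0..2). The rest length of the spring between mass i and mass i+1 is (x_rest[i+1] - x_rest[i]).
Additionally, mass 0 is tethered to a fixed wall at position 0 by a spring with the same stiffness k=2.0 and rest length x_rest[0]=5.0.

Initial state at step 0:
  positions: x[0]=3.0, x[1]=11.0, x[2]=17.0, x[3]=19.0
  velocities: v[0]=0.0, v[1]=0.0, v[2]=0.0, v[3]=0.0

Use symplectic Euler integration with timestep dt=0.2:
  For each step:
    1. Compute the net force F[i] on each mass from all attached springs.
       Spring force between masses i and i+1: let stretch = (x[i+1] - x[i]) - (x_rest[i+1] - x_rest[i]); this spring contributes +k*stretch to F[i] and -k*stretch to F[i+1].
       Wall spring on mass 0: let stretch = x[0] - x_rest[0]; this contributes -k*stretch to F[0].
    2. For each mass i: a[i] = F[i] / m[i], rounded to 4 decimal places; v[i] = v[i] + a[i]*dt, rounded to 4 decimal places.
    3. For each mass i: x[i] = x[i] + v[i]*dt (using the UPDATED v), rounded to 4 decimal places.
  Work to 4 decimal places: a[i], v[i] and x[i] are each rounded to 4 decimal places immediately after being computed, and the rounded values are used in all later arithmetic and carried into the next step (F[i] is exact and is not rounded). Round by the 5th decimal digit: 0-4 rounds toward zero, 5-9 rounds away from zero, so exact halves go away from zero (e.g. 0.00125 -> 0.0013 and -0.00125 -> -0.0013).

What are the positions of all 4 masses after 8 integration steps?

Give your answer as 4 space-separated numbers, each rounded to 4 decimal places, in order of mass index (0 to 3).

Answer: 6.8477 9.5092 13.6390 21.3570

Derivation:
Step 0: x=[3.0000 11.0000 17.0000 19.0000] v=[0.0000 0.0000 0.0000 0.0000]
Step 1: x=[3.4000 10.8400 16.6800 19.2400] v=[2.0000 -0.8000 -1.6000 1.2000]
Step 2: x=[4.1232 10.5520 16.0976 19.6752] v=[3.6160 -1.4400 -2.9120 2.1760]
Step 3: x=[5.0308 10.1933 15.3578 20.2242] v=[4.5382 -1.7933 -3.6992 2.7450]
Step 4: x=[5.9490 9.8348 14.5941 20.7839] v=[4.5909 -1.7925 -3.8184 2.7984]
Step 5: x=[6.7021 9.5462 13.9449 21.2484] v=[3.7656 -1.4431 -3.2462 2.3225]
Step 6: x=[7.1466 9.3819 13.5280 21.5286] v=[2.2224 -0.8213 -2.0843 1.4011]
Step 7: x=[7.1982 9.3705 13.4195 21.5688] v=[0.2579 -0.0570 -0.5425 0.2009]
Step 8: x=[6.8477 9.5092 13.6390 21.3570] v=[-1.7525 0.6937 1.0976 -1.0588]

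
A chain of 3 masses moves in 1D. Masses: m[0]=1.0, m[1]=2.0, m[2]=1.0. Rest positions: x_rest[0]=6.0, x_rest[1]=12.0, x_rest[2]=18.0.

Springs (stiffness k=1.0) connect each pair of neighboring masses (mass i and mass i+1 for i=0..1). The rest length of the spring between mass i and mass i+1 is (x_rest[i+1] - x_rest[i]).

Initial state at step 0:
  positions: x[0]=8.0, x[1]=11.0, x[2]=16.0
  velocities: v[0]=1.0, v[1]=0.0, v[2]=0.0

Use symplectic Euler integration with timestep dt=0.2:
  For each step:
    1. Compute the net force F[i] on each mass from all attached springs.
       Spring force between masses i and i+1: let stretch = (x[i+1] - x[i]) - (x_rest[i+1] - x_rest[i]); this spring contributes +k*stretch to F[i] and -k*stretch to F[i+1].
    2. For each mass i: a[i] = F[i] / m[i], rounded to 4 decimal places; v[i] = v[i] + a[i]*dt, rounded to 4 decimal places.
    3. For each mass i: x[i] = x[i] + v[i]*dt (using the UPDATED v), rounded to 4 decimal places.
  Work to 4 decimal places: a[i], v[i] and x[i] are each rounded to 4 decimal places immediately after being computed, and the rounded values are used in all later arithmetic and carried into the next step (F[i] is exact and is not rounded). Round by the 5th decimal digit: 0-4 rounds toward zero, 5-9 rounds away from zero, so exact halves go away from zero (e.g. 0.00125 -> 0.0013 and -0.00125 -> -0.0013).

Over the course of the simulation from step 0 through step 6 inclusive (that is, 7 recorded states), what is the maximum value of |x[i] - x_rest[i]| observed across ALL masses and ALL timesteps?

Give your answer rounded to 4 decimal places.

Step 0: x=[8.0000 11.0000 16.0000] v=[1.0000 0.0000 0.0000]
Step 1: x=[8.0800 11.0400 16.0400] v=[0.4000 0.2000 0.2000]
Step 2: x=[8.0384 11.1208 16.1200] v=[-0.2080 0.4040 0.4000]
Step 3: x=[7.8801 11.2399 16.2400] v=[-0.7915 0.5957 0.6002]
Step 4: x=[7.6162 11.3918 16.4000] v=[-1.3195 0.7597 0.8002]
Step 5: x=[7.2633 11.5684 16.5997] v=[-1.7644 0.8830 0.9986]
Step 6: x=[6.8426 11.7595 16.8382] v=[-2.1034 0.9556 1.1923]
Max displacement = 2.0800

Answer: 2.0800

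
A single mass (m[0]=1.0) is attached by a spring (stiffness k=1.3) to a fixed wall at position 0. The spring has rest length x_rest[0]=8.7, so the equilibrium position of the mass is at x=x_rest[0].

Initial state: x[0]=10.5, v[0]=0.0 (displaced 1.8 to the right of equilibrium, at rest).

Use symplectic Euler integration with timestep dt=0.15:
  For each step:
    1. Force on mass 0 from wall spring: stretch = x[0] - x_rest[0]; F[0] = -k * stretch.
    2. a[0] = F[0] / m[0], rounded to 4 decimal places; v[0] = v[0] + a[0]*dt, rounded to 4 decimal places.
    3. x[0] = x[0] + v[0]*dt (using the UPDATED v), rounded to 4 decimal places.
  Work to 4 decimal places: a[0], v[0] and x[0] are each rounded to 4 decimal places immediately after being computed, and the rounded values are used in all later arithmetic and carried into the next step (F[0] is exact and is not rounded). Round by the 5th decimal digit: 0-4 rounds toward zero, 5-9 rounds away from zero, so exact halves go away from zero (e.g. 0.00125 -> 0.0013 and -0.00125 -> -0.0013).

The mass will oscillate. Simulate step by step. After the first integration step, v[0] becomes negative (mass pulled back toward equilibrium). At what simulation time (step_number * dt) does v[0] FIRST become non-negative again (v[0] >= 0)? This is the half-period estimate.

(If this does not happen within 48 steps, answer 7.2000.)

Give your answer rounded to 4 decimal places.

Step 0: x=[10.5000] v=[0.0000]
Step 1: x=[10.4474] v=[-0.3510]
Step 2: x=[10.3436] v=[-0.6917]
Step 3: x=[10.1918] v=[-1.0122]
Step 4: x=[9.9963] v=[-1.3031]
Step 5: x=[9.7629] v=[-1.5559]
Step 6: x=[9.4984] v=[-1.7632]
Step 7: x=[9.2106] v=[-1.9189]
Step 8: x=[8.9078] v=[-2.0185]
Step 9: x=[8.5990] v=[-2.0590]
Step 10: x=[8.2931] v=[-2.0393]
Step 11: x=[7.9991] v=[-1.9600]
Step 12: x=[7.7256] v=[-1.8233]
Step 13: x=[7.4806] v=[-1.6333]
Step 14: x=[7.2713] v=[-1.3955]
Step 15: x=[7.1038] v=[-1.1169]
Step 16: x=[6.9830] v=[-0.8056]
Step 17: x=[6.9124] v=[-0.4708]
Step 18: x=[6.8941] v=[-0.1222]
Step 19: x=[6.9286] v=[0.2300]
First v>=0 after going negative at step 19, time=2.8500

Answer: 2.8500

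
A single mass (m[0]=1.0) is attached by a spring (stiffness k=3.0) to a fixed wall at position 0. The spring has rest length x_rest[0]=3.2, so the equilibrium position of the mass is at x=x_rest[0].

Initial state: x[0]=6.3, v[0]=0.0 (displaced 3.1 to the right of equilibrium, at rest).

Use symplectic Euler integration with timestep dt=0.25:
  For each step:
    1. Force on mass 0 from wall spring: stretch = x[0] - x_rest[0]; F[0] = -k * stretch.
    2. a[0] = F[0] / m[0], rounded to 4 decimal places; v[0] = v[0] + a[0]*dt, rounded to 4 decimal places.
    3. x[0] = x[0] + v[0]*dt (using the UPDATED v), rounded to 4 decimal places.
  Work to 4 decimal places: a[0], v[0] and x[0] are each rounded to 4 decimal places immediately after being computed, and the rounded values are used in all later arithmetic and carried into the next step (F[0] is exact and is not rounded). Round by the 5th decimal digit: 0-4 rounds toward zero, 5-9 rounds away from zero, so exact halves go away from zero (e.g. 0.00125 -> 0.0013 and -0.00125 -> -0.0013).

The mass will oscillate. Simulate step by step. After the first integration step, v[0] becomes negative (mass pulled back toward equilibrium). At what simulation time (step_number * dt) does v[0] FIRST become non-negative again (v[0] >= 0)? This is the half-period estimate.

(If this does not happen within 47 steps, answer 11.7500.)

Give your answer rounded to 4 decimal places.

Answer: 2.0000

Derivation:
Step 0: x=[6.3000] v=[0.0000]
Step 1: x=[5.7188] v=[-2.3250]
Step 2: x=[4.6653] v=[-4.2141]
Step 3: x=[3.3370] v=[-5.3131]
Step 4: x=[1.9830] v=[-5.4159]
Step 5: x=[0.8572] v=[-4.5032]
Step 6: x=[0.1707] v=[-2.7461]
Step 7: x=[0.0522] v=[-0.4741]
Step 8: x=[0.5239] v=[1.8868]
First v>=0 after going negative at step 8, time=2.0000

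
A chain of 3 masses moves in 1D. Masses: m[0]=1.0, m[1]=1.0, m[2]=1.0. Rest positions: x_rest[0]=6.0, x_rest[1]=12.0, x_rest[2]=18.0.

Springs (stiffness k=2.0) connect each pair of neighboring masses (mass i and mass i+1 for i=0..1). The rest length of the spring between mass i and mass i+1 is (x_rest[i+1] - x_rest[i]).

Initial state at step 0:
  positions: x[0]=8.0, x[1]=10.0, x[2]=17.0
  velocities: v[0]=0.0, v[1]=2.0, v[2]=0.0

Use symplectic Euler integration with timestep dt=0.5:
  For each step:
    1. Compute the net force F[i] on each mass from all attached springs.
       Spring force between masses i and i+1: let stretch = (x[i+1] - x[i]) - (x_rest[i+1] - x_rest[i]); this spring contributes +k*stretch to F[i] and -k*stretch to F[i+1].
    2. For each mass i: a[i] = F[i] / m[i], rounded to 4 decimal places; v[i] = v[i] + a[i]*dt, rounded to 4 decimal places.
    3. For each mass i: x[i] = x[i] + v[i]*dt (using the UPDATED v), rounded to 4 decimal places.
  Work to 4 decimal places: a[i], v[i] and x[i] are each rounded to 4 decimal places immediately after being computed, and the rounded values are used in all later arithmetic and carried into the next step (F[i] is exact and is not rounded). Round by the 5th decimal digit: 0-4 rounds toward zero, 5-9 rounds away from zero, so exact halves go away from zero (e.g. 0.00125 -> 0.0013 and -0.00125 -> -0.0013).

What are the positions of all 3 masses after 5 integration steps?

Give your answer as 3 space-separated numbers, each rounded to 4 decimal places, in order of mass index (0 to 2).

Step 0: x=[8.0000 10.0000 17.0000] v=[0.0000 2.0000 0.0000]
Step 1: x=[6.0000 13.5000 16.5000] v=[-4.0000 7.0000 -1.0000]
Step 2: x=[4.7500 14.7500 17.5000] v=[-2.5000 2.5000 2.0000]
Step 3: x=[5.5000 12.3750 20.1250] v=[1.5000 -4.7500 5.2500]
Step 4: x=[6.6875 10.4375 21.8750] v=[2.3750 -3.8750 3.5000]
Step 5: x=[6.7500 12.3438 20.9063] v=[0.1250 3.8125 -1.9375]

Answer: 6.7500 12.3438 20.9063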